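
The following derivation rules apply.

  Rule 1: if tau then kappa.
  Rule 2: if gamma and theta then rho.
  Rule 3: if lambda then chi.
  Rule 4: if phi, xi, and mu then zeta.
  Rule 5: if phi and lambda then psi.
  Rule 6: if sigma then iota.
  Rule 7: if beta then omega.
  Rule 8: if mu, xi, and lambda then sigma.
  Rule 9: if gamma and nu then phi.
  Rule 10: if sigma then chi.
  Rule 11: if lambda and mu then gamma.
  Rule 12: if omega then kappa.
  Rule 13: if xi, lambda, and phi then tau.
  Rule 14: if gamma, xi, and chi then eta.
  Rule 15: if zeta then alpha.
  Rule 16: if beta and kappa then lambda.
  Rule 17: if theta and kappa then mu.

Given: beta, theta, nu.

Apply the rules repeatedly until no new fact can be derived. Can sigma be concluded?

No

sigma would need mu, xi, and lambda (Rule 8), but xi is never established.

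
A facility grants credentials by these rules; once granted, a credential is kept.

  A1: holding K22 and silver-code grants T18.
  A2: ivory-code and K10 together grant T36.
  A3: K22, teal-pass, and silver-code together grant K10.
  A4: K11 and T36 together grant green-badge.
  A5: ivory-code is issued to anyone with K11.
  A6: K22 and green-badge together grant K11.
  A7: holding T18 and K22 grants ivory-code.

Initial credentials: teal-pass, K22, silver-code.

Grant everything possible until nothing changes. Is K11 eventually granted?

K11 would need K22 and green-badge (A6), but green-badge is never granted.

No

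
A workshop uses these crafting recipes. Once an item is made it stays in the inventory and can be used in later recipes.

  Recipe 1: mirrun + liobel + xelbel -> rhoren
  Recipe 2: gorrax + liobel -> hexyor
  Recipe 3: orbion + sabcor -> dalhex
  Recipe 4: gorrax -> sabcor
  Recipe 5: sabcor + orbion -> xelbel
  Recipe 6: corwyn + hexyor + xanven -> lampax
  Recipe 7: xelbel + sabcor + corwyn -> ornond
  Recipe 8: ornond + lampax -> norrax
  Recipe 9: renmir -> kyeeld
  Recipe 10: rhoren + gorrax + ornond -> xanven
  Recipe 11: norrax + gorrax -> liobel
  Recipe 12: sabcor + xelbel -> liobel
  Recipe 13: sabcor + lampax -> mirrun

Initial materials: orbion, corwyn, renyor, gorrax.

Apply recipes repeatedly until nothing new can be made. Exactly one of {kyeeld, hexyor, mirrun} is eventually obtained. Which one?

hexyor

gorrax -> sabcor (Recipe 4).
sabcor + orbion -> xelbel (Recipe 5).
sabcor + xelbel -> liobel (Recipe 12).
Using Recipe 2, gorrax and liobel make hexyor.
mirrun would need sabcor and lampax (Recipe 13), but lampax is never obtained. kyeeld would need renmir (Recipe 9), but renmir is never obtained.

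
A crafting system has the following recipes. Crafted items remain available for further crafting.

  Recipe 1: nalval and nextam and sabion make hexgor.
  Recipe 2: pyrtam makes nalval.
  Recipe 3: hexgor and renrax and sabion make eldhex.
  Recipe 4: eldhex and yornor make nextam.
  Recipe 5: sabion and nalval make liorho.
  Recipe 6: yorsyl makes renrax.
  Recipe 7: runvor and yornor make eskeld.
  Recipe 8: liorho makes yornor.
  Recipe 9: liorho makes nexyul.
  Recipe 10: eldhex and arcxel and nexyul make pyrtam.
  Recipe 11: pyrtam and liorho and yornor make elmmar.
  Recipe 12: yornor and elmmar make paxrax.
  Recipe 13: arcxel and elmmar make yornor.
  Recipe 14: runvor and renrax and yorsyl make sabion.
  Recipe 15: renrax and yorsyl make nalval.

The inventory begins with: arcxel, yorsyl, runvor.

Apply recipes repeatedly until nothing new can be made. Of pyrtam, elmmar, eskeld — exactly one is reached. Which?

eskeld

Using Recipe 6, yorsyl makes renrax.
runvor and renrax and yorsyl → sabion (Recipe 14).
renrax and yorsyl → nalval (Recipe 15).
sabion and nalval → liorho (Recipe 5).
Using Recipe 8, liorho makes yornor.
Using Recipe 7, runvor and yornor make eskeld.
elmmar would need pyrtam, liorho, and yornor (Recipe 11), but pyrtam is never obtained. pyrtam would need eldhex, arcxel, and nexyul (Recipe 10), but eldhex is never obtained.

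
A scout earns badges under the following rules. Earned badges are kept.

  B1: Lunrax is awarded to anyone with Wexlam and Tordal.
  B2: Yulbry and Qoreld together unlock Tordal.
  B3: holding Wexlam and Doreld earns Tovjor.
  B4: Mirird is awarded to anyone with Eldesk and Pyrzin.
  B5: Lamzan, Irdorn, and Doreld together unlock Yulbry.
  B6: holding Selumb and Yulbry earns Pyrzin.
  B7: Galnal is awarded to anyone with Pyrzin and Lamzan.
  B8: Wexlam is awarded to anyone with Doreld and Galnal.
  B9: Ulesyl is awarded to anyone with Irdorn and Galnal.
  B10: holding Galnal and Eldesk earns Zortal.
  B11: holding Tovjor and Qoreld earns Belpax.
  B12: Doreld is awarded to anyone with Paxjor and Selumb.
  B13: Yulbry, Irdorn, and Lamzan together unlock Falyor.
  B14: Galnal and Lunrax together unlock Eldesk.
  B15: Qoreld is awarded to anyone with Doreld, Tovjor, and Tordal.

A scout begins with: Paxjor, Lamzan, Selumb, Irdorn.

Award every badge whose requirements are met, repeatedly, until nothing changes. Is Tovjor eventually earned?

With Paxjor and Selumb, Doreld is earned (B12).
With Lamzan, Irdorn, and Doreld, Yulbry is earned (B5).
With Selumb and Yulbry, Pyrzin is earned (B6).
With Pyrzin and Lamzan, Galnal is earned (B7).
With Doreld and Galnal, Wexlam is earned (B8).
With Wexlam and Doreld, Tovjor is earned (B3).

Yes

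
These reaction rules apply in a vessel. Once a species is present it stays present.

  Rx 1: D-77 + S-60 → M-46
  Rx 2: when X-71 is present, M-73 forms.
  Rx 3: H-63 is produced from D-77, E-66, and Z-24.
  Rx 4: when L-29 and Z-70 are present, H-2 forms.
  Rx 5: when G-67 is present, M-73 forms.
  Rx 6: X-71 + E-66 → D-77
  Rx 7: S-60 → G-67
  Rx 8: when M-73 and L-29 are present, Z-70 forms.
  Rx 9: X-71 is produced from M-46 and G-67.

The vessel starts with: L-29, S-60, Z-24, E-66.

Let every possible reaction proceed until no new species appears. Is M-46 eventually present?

No

M-46 would need D-77 and S-60 (Rx 1), but D-77 never forms.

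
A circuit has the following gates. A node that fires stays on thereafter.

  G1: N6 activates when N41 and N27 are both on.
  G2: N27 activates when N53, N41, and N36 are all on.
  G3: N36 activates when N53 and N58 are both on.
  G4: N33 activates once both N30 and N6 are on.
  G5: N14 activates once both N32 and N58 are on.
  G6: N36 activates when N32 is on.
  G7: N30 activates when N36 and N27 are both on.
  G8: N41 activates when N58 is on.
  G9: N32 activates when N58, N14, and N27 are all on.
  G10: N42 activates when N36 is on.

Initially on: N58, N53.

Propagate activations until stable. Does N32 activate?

No

N32 would need N58, N14, and N27 (G9), but N14 never turns on.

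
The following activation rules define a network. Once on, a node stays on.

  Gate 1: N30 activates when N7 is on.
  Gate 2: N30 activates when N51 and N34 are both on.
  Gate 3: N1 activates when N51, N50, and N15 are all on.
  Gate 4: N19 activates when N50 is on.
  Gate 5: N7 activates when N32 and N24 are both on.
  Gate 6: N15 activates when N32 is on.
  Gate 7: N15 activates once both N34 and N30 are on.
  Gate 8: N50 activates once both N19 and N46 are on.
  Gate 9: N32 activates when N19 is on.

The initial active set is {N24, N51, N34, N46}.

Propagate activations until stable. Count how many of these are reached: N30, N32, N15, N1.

2

Gate 2: N51 and N34 on → N30 on.
Gate 7: N34 and N30 on → N15 on.
N30: reached.
N32 would need N19 (Gate 9), but N19 never turns on.
N15: reached.
N1 would need N51, N50, and N15 (Gate 3), but N50 never turns on.
Reached: N30 and N15 — 2 of the 4.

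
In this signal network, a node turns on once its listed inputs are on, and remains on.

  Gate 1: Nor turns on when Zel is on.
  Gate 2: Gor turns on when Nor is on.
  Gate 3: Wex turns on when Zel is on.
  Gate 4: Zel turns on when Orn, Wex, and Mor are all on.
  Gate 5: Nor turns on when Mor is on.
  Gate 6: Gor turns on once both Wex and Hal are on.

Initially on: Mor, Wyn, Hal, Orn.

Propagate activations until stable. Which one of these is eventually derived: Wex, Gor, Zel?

Gor

Mor is on, so Nor turns on (Gate 5).
Gate 2: Nor on → Gor on.
Wex would need Zel (Gate 3), but Zel never turns on. Zel would need Orn, Wex, and Mor (Gate 4), but Wex never turns on.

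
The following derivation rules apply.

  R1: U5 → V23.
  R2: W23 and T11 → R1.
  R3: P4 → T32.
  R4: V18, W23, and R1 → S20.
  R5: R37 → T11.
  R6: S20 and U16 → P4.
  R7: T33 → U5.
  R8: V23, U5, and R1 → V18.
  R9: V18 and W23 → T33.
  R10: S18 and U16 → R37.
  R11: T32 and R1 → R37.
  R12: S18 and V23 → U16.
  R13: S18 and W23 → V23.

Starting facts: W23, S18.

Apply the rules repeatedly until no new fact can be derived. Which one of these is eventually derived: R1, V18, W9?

S18 and W23 hold, so V23 follows (R13).
S18 and V23 hold, so U16 follows (R12).
From S18 and U16, R10 gives R37.
R37 holds, so T11 follows (R5).
From W23 and T11, R2 gives R1.
V18 would need V23, U5, and R1 (R8), but U5 is never established. No rule produces W9, and it is not given.

R1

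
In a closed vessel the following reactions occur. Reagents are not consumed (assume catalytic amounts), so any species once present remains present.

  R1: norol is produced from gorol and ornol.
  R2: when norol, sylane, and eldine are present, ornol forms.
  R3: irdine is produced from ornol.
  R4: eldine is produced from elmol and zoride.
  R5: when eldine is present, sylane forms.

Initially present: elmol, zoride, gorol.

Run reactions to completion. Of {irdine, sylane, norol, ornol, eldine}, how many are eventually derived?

elmol and zoride present → eldine forms (R4).
eldine present → sylane forms (R5).
irdine would need ornol (R3), but ornol never forms.
sylane: reached.
norol would need gorol and ornol (R1), but ornol never forms.
ornol would need norol, sylane, and eldine (R2), but norol never forms.
eldine: reached.
Reached: sylane and eldine — 2 of the 5.

2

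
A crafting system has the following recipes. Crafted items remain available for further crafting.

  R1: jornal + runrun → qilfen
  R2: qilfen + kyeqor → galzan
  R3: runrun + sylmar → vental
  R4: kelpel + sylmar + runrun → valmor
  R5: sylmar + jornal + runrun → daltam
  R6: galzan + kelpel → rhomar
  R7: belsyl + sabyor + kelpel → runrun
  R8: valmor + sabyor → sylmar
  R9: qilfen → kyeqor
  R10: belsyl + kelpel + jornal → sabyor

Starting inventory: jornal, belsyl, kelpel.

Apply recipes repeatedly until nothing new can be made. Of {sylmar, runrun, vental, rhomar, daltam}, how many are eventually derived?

belsyl + kelpel + jornal → sabyor (R10).
belsyl + sabyor + kelpel → runrun (R7).
jornal + runrun → qilfen (R1).
Using R9, qilfen makes kyeqor.
Using R2, qilfen and kyeqor make galzan.
galzan + kelpel → rhomar (R6).
sylmar would need valmor and sabyor (R8), but valmor is never obtained.
runrun: reached.
vental would need runrun and sylmar (R3), but sylmar is never obtained.
rhomar: reached.
daltam would need sylmar, jornal, and runrun (R5), but sylmar is never obtained.
Reached: runrun and rhomar — 2 of the 5.

2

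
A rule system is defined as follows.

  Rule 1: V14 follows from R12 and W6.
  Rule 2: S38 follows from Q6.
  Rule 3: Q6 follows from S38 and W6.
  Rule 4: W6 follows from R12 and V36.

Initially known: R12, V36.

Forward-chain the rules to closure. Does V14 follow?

Yes

From R12 and V36, Rule 4 gives W6.
From R12 and W6, Rule 1 gives V14.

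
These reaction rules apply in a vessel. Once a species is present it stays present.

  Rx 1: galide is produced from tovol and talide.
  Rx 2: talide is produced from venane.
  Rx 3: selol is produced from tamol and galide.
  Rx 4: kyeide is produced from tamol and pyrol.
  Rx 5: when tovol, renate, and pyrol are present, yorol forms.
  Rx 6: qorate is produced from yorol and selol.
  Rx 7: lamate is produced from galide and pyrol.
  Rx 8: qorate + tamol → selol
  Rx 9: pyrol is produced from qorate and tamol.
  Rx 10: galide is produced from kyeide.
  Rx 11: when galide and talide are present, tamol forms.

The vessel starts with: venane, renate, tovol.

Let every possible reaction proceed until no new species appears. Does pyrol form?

pyrol would need qorate and tamol (Rx 9), but qorate never forms.

No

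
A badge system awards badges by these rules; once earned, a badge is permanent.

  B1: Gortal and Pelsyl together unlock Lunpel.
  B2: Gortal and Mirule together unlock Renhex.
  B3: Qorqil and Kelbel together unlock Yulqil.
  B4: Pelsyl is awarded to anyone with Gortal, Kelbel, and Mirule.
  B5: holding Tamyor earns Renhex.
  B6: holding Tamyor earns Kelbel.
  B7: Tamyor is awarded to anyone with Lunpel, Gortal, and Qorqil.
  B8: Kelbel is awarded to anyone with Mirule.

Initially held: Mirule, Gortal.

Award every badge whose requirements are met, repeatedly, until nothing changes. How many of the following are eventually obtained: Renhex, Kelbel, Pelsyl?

3

With Gortal and Mirule, Renhex is earned (B2).
With Mirule, Kelbel is earned (B8).
With Gortal, Kelbel, and Mirule, Pelsyl is earned (B4).
Renhex: reached.
Kelbel: reached.
Pelsyl: reached.
All 3 are reached.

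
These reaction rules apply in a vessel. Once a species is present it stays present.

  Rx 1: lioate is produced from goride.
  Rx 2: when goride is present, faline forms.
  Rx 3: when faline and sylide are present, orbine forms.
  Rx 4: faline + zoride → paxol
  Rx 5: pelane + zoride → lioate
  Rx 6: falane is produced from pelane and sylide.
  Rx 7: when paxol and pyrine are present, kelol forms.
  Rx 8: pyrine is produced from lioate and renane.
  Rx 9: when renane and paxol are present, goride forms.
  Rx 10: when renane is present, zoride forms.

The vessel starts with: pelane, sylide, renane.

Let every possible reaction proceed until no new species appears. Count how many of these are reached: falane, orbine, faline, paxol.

pelane and sylide present → falane forms (Rx 6).
falane: reached.
orbine would need faline and sylide (Rx 3), but faline never forms.
faline would need goride (Rx 2), but goride never forms.
paxol would need faline and zoride (Rx 4), but faline never forms.
Reached: falane — 1 of the 4.

1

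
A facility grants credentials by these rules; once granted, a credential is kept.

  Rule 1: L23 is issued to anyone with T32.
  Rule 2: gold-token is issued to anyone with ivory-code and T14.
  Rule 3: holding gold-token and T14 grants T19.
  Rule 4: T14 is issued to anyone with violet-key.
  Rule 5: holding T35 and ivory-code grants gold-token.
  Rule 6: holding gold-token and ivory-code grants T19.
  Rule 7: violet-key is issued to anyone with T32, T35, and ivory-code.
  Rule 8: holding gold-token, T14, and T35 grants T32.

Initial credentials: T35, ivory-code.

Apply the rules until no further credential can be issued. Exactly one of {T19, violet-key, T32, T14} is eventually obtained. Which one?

T19

Holding T35 and ivory-code grants gold-token (Rule 5).
Holding gold-token and ivory-code grants T19 (Rule 6).
T32 would need gold-token, T14, and T35 (Rule 8), but T14 is never granted. violet-key would need T32, T35, and ivory-code (Rule 7), but T32 is never granted. T14 would need violet-key (Rule 4), but violet-key is never granted.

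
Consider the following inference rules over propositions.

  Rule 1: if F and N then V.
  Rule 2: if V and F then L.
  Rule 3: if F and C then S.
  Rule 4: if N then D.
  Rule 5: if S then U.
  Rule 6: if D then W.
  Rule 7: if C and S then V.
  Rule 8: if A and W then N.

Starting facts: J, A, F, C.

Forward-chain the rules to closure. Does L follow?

From F and C, Rule 3 gives S.
From C and S, Rule 7 gives V.
From V and F, Rule 2 gives L.

Yes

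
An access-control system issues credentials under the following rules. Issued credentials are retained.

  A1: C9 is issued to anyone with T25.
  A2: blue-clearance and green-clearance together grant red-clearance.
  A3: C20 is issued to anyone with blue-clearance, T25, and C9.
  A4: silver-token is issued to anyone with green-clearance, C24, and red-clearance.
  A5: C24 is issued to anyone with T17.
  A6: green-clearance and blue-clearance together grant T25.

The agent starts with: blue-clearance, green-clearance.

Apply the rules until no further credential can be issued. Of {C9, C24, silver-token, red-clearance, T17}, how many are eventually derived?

Holding green-clearance and blue-clearance grants T25 (A6).
Holding blue-clearance and green-clearance grants red-clearance (A2).
Holding T25 grants C9 (A1).
C9: reached.
C24 would need T17 (A5), but T17 is never granted.
silver-token would need green-clearance, C24, and red-clearance (A4), but C24 is never granted.
red-clearance: reached.
No rule produces T17, and it is not given.
Reached: C9 and red-clearance — 2 of the 5.

2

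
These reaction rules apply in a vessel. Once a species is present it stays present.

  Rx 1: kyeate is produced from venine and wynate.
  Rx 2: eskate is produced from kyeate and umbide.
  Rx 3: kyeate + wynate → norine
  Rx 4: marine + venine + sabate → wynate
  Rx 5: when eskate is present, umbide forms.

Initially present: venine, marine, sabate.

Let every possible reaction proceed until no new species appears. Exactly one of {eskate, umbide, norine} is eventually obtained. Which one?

norine

marine, venine, and sabate present → wynate forms (Rx 4).
venine and wynate present → kyeate forms (Rx 1).
kyeate and wynate present → norine forms (Rx 3).
eskate would need kyeate and umbide (Rx 2), but umbide never forms. umbide would need eskate (Rx 5), but eskate never forms.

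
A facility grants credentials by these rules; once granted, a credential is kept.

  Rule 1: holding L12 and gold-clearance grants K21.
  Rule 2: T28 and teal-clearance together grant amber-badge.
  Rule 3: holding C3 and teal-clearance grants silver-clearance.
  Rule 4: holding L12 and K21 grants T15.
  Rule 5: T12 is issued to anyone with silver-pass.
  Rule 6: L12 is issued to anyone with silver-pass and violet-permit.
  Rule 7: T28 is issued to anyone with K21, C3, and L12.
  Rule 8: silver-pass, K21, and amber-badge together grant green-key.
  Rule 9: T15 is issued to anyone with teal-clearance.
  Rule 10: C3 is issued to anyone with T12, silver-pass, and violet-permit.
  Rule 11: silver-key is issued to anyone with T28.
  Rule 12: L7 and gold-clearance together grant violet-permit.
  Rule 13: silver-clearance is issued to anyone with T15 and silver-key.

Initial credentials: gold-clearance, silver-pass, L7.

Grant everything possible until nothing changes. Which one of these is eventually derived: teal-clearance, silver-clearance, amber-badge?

silver-clearance

Holding silver-pass grants T12 (Rule 5).
Holding L7 and gold-clearance grants violet-permit (Rule 12).
Holding silver-pass and violet-permit grants L12 (Rule 6).
Holding T12, silver-pass, and violet-permit grants C3 (Rule 10).
Holding L12 and gold-clearance grants K21 (Rule 1).
Holding K21, C3, and L12 grants T28 (Rule 7).
Holding L12 and K21 grants T15 (Rule 4).
Holding T28 grants silver-key (Rule 11).
Holding T15 and silver-key grants silver-clearance (Rule 13).
amber-badge would need T28 and teal-clearance (Rule 2), but teal-clearance is never granted. No rule produces teal-clearance, and it is not given.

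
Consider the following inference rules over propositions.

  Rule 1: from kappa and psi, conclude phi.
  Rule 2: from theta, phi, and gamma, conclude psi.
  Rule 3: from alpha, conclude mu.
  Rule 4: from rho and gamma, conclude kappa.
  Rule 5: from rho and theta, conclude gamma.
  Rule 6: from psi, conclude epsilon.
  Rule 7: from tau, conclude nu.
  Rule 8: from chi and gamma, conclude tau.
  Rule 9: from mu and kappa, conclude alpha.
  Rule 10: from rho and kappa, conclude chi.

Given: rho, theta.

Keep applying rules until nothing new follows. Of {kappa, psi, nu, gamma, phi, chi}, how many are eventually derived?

From rho and theta, Rule 5 gives gamma.
From rho and gamma, Rule 4 gives kappa.
rho and kappa hold, so chi follows (Rule 10).
chi and gamma hold, so tau follows (Rule 8).
From tau, Rule 7 gives nu.
kappa: reached.
psi would need theta, phi, and gamma (Rule 2), but phi is never established.
nu: reached.
gamma: reached.
phi would need kappa and psi (Rule 1), but psi is never established.
chi: reached.
Reached: kappa, nu, gamma, and chi — 4 of the 6.

4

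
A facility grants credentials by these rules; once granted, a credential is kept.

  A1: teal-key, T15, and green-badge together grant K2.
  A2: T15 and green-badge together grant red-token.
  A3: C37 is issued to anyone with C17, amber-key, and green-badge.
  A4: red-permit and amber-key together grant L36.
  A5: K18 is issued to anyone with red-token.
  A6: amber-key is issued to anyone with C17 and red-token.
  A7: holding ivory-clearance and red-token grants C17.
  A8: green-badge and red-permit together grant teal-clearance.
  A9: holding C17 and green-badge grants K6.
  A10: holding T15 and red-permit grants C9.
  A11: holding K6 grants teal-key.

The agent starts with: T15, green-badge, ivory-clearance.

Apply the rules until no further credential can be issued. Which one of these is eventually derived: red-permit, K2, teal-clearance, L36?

Holding T15 and green-badge grants red-token (A2).
Holding ivory-clearance and red-token grants C17 (A7).
Holding C17 and green-badge grants K6 (A9).
Holding K6 grants teal-key (A11).
Holding teal-key, T15, and green-badge grants K2 (A1).
L36 would need red-permit and amber-key (A4), but red-permit is never granted. No rule produces red-permit, and it is not given. teal-clearance would need green-badge and red-permit (A8), but red-permit is never granted.

K2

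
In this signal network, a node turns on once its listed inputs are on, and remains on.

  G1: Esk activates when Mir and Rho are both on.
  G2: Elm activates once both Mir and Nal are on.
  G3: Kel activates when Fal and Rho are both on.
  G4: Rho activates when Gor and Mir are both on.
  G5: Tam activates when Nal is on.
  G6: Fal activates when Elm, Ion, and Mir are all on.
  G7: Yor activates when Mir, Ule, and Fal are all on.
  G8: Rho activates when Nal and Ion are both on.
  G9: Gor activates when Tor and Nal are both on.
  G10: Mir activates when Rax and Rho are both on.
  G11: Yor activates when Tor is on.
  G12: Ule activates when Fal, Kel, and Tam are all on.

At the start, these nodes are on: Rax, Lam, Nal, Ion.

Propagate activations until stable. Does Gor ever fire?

No

Gor would need Tor and Nal (G9), but Tor never turns on.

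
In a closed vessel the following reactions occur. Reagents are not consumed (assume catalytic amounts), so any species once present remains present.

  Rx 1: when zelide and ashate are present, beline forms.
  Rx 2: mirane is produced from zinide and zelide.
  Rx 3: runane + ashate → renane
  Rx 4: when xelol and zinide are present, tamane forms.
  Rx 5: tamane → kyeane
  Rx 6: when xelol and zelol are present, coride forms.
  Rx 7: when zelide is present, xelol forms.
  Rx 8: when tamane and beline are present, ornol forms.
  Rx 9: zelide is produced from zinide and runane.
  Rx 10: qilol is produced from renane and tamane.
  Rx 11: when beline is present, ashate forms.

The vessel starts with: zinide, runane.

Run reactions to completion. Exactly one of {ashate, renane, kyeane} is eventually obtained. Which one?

zinide and runane present → zelide forms (Rx 9).
zelide present → xelol forms (Rx 7).
xelol and zinide present → tamane forms (Rx 4).
tamane present → kyeane forms (Rx 5).
ashate would need beline (Rx 11), but beline never forms. renane would need runane and ashate (Rx 3), but ashate never forms.

kyeane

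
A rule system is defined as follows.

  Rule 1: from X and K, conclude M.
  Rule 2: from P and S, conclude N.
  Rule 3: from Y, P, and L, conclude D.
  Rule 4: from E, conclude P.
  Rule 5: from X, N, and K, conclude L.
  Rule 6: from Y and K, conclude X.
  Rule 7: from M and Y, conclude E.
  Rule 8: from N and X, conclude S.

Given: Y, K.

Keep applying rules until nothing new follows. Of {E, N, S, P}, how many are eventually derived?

From Y and K, Rule 6 gives X.
From X and K, Rule 1 gives M.
M and Y hold, so E follows (Rule 7).
From E, Rule 4 gives P.
E: reached.
N would need P and S (Rule 2), but S is never established.
S would need N and X (Rule 8), but N is never established.
P: reached.
Reached: E and P — 2 of the 4.

2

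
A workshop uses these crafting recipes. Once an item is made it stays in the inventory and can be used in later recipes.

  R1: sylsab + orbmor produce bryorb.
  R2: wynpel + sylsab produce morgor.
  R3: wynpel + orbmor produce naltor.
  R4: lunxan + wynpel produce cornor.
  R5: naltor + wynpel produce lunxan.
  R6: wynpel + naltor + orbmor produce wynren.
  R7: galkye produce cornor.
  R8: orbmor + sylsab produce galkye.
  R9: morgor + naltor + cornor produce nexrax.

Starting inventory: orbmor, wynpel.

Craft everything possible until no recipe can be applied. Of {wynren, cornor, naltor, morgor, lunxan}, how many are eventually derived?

4

wynpel + orbmor → naltor (R3).
wynpel + naltor + orbmor → wynren (R6).
Using R5, naltor and wynpel make lunxan.
Using R4, lunxan and wynpel make cornor.
wynren: reached.
cornor: reached.
naltor: reached.
morgor would need wynpel and sylsab (R2), but sylsab is never obtained.
lunxan: reached.
Reached: wynren, cornor, naltor, and lunxan — 4 of the 5.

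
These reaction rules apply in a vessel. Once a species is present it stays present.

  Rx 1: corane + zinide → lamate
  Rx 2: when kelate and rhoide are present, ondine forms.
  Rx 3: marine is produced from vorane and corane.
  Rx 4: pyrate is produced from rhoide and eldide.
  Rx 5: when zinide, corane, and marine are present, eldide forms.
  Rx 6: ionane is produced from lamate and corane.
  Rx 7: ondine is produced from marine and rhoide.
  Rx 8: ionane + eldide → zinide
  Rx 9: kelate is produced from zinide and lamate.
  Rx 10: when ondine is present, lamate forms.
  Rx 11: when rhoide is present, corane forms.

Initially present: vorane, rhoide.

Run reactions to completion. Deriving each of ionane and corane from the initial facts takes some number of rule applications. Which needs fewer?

corane: rhoide present → corane forms (Rx 11). [1 rule application]
ionane: rhoide present → corane forms (Rx 11). vorane and corane present → marine forms (Rx 3). marine and rhoide present → ondine forms (Rx 7). ondine present → lamate forms (Rx 10). lamate and corane present → ionane forms (Rx 6). [5 rule applications]
corane needs fewer.

corane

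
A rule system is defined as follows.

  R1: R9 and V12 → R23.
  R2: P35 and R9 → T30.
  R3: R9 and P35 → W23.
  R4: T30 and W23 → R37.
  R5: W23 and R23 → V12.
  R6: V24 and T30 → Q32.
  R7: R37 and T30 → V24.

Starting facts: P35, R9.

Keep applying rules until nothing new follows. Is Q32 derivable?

P35 and R9 hold, so T30 follows (R2).
R9 and P35 hold, so W23 follows (R3).
T30 and W23 hold, so R37 follows (R4).
R37 and T30 hold, so V24 follows (R7).
From V24 and T30, R6 gives Q32.

Yes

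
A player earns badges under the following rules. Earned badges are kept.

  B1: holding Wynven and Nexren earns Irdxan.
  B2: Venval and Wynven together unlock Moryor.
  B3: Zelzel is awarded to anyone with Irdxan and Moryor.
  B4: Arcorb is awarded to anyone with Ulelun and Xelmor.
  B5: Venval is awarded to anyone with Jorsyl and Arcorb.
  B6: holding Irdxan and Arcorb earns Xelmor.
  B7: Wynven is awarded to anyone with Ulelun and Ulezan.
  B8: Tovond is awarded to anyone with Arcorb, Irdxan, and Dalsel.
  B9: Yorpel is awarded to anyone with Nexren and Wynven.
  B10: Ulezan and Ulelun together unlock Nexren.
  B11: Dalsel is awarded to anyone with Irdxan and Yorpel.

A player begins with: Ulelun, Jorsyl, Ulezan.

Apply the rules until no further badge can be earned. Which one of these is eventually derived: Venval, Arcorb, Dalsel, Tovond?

Dalsel

With Ulelun and Ulezan, Wynven is earned (B7).
With Ulezan and Ulelun, Nexren is earned (B10).
With Nexren and Wynven, Yorpel is earned (B9).
With Wynven and Nexren, Irdxan is earned (B1).
With Irdxan and Yorpel, Dalsel is earned (B11).
Venval would need Jorsyl and Arcorb (B5), but Arcorb is never earned. Arcorb would need Ulelun and Xelmor (B4), but Xelmor is never earned. Tovond would need Arcorb, Irdxan, and Dalsel (B8), but Arcorb is never earned.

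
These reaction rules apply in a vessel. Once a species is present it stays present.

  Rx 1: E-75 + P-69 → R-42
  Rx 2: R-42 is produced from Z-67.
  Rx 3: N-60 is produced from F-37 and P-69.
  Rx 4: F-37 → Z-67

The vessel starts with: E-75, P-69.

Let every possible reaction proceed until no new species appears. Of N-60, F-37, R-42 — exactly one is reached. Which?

E-75 and P-69 present → R-42 forms (Rx 1).
No rule produces F-37, and it is not given. N-60 would need F-37 and P-69 (Rx 3), but F-37 never forms.

R-42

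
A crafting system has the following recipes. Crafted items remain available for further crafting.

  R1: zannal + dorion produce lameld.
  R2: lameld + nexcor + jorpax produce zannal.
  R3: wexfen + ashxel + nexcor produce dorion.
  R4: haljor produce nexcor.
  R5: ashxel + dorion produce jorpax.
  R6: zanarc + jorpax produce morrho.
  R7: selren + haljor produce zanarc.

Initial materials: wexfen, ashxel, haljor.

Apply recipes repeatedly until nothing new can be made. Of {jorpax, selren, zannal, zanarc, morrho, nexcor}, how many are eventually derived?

haljor → nexcor (R4).
Using R3, wexfen, ashxel, and nexcor make dorion.
ashxel + dorion → jorpax (R5).
jorpax: reached.
No rule produces selren, and it is not given.
zannal would need lameld, nexcor, and jorpax (R2), but lameld is never obtained.
zanarc would need selren and haljor (R7), but selren is never obtained.
morrho would need zanarc and jorpax (R6), but zanarc is never obtained.
nexcor: reached.
Reached: jorpax and nexcor — 2 of the 6.

2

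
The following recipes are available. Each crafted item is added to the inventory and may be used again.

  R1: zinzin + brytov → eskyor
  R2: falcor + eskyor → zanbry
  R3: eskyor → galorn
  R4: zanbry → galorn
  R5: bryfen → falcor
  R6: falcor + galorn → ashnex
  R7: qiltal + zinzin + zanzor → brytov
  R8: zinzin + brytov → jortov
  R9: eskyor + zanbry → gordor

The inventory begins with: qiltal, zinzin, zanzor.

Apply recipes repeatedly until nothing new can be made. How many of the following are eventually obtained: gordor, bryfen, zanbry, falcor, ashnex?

0

gordor would need eskyor and zanbry (R9), but zanbry is never obtained.
No rule produces bryfen, and it is not given.
zanbry would need falcor and eskyor (R2), but falcor is never obtained.
falcor would need bryfen (R5), but bryfen is never obtained.
ashnex would need falcor and galorn (R6), but falcor is never obtained.
None of the 5 are reached.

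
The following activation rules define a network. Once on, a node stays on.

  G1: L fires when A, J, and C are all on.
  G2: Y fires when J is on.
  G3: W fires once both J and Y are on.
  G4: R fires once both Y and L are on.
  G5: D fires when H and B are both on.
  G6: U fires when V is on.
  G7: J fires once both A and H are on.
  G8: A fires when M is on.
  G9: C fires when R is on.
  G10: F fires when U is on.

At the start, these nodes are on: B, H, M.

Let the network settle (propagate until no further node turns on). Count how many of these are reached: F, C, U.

F would need U (G10), but U never turns on.
C would need R (G9), but R never turns on.
U would need V (G6), but V never turns on.
None of the 3 are reached.

0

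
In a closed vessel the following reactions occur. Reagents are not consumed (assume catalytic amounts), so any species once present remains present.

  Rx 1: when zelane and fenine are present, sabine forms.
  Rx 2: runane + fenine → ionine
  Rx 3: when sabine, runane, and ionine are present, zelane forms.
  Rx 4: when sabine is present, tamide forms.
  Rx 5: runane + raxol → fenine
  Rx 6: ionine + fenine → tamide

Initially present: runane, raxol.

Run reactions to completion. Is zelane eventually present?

No

zelane would need sabine, runane, and ionine (Rx 3), but sabine never forms.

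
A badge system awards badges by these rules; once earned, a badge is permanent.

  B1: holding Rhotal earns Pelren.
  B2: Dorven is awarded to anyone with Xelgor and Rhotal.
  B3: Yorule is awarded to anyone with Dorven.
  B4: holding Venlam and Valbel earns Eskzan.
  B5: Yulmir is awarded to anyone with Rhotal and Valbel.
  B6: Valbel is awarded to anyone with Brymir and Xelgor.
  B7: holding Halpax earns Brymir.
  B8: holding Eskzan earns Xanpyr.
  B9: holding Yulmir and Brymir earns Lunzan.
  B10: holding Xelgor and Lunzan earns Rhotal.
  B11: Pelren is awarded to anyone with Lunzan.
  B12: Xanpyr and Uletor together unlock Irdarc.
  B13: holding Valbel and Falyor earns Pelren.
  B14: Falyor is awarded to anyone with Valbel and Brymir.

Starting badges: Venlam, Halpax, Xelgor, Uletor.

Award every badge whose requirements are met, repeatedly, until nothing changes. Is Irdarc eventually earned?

Yes

With Halpax, Brymir is earned (B7).
With Brymir and Xelgor, Valbel is earned (B6).
With Venlam and Valbel, Eskzan is earned (B4).
With Eskzan, Xanpyr is earned (B8).
With Xanpyr and Uletor, Irdarc is earned (B12).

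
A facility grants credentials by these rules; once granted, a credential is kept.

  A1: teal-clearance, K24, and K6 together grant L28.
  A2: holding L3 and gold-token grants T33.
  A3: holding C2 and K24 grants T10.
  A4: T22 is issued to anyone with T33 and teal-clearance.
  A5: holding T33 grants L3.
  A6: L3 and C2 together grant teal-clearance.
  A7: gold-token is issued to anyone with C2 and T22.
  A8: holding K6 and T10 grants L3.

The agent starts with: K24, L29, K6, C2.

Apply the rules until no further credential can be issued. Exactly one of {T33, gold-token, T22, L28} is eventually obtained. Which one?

Holding C2 and K24 grants T10 (A3).
Holding K6 and T10 grants L3 (A8).
Holding L3 and C2 grants teal-clearance (A6).
Holding teal-clearance, K24, and K6 grants L28 (A1).
T22 would need T33 and teal-clearance (A4), but T33 is never granted. gold-token would need C2 and T22 (A7), but T22 is never granted. T33 would need L3 and gold-token (A2), but gold-token is never granted.

L28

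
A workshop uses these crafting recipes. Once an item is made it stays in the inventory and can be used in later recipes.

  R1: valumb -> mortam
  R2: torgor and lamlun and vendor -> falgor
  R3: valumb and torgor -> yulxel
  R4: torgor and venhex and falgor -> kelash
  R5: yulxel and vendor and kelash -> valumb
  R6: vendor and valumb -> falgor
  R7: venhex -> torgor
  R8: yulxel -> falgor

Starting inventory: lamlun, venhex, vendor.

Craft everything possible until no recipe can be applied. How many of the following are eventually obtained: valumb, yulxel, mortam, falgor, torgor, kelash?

Using R7, venhex makes torgor.
torgor and lamlun and vendor -> falgor (R2).
torgor and venhex and falgor -> kelash (R4).
valumb would need yulxel, vendor, and kelash (R5), but yulxel is never obtained.
yulxel would need valumb and torgor (R3), but valumb is never obtained.
mortam would need valumb (R1), but valumb is never obtained.
falgor: reached.
torgor: reached.
kelash: reached.
Reached: falgor, torgor, and kelash — 3 of the 6.

3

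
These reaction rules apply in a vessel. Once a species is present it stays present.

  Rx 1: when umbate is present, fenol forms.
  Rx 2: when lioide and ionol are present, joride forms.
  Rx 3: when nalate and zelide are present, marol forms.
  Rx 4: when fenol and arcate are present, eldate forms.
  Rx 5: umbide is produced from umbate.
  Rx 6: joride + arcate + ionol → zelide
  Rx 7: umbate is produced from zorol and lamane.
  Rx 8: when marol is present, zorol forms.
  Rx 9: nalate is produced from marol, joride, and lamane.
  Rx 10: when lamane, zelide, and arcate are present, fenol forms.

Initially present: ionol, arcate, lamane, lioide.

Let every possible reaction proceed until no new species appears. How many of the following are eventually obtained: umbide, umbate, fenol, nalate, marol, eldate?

lioide and ionol present → joride forms (Rx 2).
joride, arcate, and ionol present → zelide forms (Rx 6).
lamane, zelide, and arcate present → fenol forms (Rx 10).
fenol and arcate present → eldate forms (Rx 4).
umbide would need umbate (Rx 5), but umbate never forms.
umbate would need zorol and lamane (Rx 7), but zorol never forms.
fenol: reached.
nalate would need marol, joride, and lamane (Rx 9), but marol never forms.
marol would need nalate and zelide (Rx 3), but nalate never forms.
eldate: reached.
Reached: fenol and eldate — 2 of the 6.

2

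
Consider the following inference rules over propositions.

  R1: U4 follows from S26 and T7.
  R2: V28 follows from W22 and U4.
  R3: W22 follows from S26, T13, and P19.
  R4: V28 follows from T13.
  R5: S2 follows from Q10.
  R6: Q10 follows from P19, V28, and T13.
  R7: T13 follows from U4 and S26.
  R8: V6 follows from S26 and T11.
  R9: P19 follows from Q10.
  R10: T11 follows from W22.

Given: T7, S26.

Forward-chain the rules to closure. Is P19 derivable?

P19 would need Q10 (R9), but Q10 is never established.

No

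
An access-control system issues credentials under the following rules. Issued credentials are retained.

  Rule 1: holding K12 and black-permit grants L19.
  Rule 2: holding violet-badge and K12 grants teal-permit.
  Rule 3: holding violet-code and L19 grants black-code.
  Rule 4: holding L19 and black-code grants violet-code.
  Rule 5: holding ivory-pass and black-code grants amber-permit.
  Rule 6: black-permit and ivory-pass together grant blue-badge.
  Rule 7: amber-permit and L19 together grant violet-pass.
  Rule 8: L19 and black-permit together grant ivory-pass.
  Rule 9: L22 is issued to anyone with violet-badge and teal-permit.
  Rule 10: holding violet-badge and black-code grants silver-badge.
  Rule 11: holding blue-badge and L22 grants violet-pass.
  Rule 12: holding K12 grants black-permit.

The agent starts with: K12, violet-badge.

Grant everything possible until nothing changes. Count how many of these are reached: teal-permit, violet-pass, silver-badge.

Holding violet-badge and K12 grants teal-permit (Rule 2).
Holding K12 grants black-permit (Rule 12).
Holding violet-badge and teal-permit grants L22 (Rule 9).
Holding K12 and black-permit grants L19 (Rule 1).
Holding L19 and black-permit grants ivory-pass (Rule 8).
Holding black-permit and ivory-pass grants blue-badge (Rule 6).
Holding blue-badge and L22 grants violet-pass (Rule 11).
teal-permit: reached.
violet-pass: reached.
silver-badge would need violet-badge and black-code (Rule 10), but black-code is never granted.
Reached: teal-permit and violet-pass — 2 of the 3.

2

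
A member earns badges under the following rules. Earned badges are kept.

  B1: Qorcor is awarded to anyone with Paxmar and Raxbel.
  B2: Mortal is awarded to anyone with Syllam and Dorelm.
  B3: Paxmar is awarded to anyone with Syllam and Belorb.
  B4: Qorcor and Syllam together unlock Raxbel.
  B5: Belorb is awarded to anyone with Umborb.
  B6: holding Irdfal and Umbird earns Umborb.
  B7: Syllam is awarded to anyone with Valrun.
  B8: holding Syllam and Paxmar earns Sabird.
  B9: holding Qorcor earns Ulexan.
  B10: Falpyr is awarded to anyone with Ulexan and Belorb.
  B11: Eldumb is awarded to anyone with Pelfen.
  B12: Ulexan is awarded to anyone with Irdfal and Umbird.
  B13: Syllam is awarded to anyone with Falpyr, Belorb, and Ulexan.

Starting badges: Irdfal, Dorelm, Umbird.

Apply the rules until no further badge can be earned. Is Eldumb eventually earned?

No

Eldumb would need Pelfen (B11), but Pelfen is never earned.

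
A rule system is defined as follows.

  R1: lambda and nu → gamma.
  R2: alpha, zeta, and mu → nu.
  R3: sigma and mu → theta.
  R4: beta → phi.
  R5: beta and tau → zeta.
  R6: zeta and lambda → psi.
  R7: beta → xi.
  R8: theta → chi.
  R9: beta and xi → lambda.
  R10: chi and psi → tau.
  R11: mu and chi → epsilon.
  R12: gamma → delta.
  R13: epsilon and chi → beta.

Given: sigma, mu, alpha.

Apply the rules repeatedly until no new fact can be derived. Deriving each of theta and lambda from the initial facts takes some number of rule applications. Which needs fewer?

theta: From sigma and mu, R3 gives theta. [1 rule application]
lambda: sigma and mu hold, so theta follows (R3). theta holds, so chi follows (R8). mu and chi hold, so epsilon follows (R11). From epsilon and chi, R13 gives beta. From beta, R7 gives xi. From beta and xi, R9 gives lambda. [6 rule applications]
theta needs fewer.

theta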